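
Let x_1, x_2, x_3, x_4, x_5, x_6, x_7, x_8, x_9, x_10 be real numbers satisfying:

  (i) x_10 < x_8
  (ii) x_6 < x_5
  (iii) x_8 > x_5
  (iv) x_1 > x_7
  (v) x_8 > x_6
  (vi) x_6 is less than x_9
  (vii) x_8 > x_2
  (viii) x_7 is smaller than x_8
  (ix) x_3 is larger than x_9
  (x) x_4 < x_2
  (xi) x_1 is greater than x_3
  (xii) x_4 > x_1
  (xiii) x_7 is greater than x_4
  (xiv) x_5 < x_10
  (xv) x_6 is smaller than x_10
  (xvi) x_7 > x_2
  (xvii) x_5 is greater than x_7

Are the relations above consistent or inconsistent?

We have x_7 < x_1 stated directly, yet also x_1 < x_4 < x_2 < x_7 by chaining the others — so x_1 < x_7. Contradiction.

inconsistent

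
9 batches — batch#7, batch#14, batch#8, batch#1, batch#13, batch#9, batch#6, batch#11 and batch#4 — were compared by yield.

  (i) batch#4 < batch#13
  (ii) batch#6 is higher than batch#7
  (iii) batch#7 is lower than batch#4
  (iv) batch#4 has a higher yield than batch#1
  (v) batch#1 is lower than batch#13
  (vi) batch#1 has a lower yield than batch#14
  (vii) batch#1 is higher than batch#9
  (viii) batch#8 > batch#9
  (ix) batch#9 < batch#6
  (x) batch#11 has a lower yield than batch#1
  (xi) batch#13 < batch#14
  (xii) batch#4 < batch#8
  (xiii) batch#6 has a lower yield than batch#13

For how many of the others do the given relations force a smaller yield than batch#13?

Directly below batch#13: batch#6, batch#1, batch#4.
One step further: batch#9, batch#7, batch#11 (6 so far).
No other element is forced below batch#13 by the given relations, so the count is 6.

6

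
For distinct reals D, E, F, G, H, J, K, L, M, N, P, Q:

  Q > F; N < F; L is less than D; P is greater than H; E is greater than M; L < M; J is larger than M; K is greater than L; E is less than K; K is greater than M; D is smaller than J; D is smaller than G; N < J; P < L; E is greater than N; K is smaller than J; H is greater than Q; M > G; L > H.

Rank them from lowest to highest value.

Each adjacent pair is fixed by a given relation: N < F; F < Q; Q < H; H < P; P < L; L < D; D < G; G < M; M < E; E < K; K < J. Chaining them end to end gives the full order.

N < F < Q < H < P < L < D < G < M < E < K < J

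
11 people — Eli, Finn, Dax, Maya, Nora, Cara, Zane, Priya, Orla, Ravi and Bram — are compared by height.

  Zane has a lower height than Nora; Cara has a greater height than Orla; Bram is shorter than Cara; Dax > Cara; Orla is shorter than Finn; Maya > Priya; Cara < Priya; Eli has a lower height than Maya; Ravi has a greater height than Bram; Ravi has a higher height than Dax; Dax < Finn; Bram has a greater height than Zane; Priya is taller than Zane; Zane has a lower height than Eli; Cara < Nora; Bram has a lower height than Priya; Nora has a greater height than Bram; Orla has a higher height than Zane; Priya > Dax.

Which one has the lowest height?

Zane

Eli is not least since Zane < Eli; Orla is not least since Zane < Orla; Bram is not least since Zane < Bram; Cara is not least since Bram < Cara; Dax is not least since Cara < Dax; Finn is not least since Dax < Finn; Priya is not least since Bram < Priya; Maya is not least since Eli < Maya; Ravi is not least since Bram < Ravi; Nora is not least since Bram < Nora.
Only Zane has nothing below it, so Zane is the lowest height.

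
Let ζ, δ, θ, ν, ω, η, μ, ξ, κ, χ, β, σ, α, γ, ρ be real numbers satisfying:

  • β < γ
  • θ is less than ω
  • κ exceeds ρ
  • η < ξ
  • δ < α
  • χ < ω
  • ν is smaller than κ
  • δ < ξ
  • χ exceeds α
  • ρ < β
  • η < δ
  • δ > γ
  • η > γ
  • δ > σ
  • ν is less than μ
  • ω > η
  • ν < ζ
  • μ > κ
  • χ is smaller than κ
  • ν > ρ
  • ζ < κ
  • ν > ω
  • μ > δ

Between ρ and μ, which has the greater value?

The relevant relations are ρ < β; β < γ; γ < δ; δ < α; α < χ; χ < ω; ω < ν; ν < ζ; ζ < κ; κ < μ.
Chaining these gives ρ < β < γ < δ < α < χ < ω < ν < ζ < κ < μ.
So ρ < μ; μ is the larger of the two.

μ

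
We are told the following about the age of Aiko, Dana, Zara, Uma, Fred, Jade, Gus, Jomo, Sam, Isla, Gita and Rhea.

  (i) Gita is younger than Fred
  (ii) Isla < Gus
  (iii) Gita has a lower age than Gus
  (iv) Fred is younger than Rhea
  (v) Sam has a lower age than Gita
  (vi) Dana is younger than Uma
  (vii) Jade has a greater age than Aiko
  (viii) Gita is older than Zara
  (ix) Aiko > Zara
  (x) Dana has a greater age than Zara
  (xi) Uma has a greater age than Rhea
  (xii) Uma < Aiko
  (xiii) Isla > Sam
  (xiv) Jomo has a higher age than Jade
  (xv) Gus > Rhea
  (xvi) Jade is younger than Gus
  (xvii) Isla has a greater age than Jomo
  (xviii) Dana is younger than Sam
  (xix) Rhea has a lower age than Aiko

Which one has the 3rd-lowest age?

Piecing the relations together gives one ordering: Zara < Dana < Sam < Gita < Fred < Rhea < Uma < Aiko < Jade < Jomo < Isla < Gus.
The 3rd smallest is Sam.

Sam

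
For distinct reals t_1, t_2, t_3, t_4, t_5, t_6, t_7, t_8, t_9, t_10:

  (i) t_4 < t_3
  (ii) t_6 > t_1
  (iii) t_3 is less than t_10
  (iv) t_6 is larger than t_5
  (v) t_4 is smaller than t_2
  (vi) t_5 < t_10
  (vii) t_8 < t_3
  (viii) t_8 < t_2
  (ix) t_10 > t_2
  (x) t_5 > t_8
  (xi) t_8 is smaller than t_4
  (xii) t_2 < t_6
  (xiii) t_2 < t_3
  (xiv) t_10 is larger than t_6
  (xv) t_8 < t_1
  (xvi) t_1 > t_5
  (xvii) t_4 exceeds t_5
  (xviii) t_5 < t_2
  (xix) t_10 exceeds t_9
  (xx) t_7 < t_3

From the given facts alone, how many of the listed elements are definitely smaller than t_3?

From t_3 the given relations immediately reach t_7, t_8, t_4, t_2.
From those, t_5 — 5 in total.
No other element is forced below t_3 by the given relations, so the count is 5.

5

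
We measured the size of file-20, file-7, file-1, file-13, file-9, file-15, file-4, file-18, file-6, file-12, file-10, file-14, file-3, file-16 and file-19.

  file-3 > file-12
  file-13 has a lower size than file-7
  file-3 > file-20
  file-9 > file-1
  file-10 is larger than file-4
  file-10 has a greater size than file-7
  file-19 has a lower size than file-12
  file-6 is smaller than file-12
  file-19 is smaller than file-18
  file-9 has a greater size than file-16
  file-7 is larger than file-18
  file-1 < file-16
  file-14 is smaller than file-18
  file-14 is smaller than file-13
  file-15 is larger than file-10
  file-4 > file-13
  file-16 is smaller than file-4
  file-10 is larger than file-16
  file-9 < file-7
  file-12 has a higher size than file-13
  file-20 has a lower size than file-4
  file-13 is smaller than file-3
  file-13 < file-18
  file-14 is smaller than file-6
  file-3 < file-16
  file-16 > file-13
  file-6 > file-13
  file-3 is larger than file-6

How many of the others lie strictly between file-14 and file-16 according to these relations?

The relations place file-14 below file-16. An element lies strictly between them when it is forced above file-14 and also forced below file-16.
Above file-14: {file-13, file-6, file-12, file-3, file-9, file-18, file-7, file-4, file-10, file-15}. Below file-16: {file-1, file-13, file-20, file-6, file-19, file-12, file-3}.
Intersection: {file-13, file-6, file-12, file-3} — 4.

4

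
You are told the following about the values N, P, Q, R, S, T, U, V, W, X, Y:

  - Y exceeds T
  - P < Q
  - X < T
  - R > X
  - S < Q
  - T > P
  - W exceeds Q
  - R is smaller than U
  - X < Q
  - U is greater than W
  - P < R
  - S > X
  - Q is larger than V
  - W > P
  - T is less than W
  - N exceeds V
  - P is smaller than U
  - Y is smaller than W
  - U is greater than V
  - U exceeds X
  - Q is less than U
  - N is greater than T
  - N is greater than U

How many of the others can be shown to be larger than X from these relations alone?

Directly above X: S, T, Q, R, U.
One step further: Y, W, N (8 so far).
No other element is forced above X by the given relations, so the count is 8.

8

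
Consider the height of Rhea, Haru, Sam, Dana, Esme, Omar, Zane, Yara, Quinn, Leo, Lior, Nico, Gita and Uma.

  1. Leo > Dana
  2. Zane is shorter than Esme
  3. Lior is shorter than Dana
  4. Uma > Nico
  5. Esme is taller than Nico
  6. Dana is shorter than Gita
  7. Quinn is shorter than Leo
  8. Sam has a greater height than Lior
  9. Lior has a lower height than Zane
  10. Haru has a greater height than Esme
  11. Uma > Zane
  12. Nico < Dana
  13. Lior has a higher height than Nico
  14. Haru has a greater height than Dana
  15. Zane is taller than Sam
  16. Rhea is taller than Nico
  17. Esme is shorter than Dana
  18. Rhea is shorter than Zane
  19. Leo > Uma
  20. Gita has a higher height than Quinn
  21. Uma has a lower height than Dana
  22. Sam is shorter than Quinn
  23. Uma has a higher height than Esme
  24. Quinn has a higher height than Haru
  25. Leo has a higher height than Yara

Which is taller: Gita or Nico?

Nico < Lior and Lior < Sam give Nico < Sam.
With Sam < Zane: Nico < Lior < Sam < Zane.
Then Zane < Esme extends the chain to Esme.
Then Esme < Uma extends the chain to Uma.
Then Uma < Dana extends the chain to Dana.
Then Dana < Haru extends the chain to Haru.
With Haru < Quinn: Nico < Lior < Sam < Zane < Esme < Uma < Dana < Haru < Quinn.
Then Quinn < Gita extends the chain to Gita.
So Nico < Gita; Gita is the taller of the two.

Gita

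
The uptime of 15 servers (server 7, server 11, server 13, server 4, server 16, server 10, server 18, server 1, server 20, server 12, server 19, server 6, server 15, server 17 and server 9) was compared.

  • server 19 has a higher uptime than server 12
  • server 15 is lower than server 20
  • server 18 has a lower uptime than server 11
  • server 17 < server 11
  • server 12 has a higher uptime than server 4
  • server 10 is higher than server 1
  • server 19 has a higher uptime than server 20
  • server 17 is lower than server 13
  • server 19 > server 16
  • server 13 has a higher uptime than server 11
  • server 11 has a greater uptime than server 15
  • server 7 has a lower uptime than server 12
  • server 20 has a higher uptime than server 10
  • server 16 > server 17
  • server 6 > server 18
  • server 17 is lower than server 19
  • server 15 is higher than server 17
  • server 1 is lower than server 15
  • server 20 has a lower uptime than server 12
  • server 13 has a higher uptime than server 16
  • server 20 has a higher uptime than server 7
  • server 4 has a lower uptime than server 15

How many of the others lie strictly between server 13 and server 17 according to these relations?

3

The relations place server 17 below server 13. An element lies strictly between them when it is forced above server 17 and also forced below server 13.
Above server 17: {server 15, server 11, server 16, server 20, server 12, server 19}. Below server 13: {server 18, server 1, server 4, server 15, server 11, server 16}.
Intersection: {server 15, server 11, server 16} — 3.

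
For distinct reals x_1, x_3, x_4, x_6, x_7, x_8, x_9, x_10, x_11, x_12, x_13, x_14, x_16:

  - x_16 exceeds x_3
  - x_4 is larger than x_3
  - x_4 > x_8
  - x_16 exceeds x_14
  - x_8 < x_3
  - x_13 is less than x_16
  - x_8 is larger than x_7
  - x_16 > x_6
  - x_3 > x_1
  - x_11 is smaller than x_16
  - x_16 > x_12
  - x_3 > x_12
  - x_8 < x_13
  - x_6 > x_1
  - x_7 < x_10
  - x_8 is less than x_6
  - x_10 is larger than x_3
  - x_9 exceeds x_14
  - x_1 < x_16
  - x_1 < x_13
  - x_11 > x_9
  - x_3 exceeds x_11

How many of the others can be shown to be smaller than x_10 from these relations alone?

From x_10 the given relations immediately reach x_7, x_3.
From those, x_11, x_8, x_12, x_1 — 6 in total.
From those, x_9 — 7 in total.
From those, x_14 — 8 in total.
No other element is forced below x_10 by the given relations, so the count is 8.

8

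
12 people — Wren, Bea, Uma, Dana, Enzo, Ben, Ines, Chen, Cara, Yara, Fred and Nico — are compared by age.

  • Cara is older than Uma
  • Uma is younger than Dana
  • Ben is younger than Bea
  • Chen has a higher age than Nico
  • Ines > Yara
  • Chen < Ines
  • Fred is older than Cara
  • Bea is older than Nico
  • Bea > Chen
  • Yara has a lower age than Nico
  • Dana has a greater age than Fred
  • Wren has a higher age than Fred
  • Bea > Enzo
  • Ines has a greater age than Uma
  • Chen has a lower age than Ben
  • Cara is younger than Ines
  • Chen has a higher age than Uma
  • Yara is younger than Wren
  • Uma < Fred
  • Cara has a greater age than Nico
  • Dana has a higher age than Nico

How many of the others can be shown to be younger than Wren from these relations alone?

The elements the relations force below Wren are Yara, Uma, Nico, Cara, Fred — no chain reaches any other.
That is 5.

5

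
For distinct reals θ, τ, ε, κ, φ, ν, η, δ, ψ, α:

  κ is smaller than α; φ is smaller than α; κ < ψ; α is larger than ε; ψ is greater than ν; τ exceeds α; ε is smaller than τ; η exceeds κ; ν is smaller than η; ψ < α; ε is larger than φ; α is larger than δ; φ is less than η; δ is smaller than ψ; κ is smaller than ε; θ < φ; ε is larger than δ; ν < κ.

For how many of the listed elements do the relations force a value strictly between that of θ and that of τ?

3

Chaining upward from θ reaches: φ, ε, η, α.
Chaining downward from τ reaches: ν, κ, φ, δ, ψ, ε, α.
Strictly between θ and τ are those in both lists: φ, ε, α — 3 elements.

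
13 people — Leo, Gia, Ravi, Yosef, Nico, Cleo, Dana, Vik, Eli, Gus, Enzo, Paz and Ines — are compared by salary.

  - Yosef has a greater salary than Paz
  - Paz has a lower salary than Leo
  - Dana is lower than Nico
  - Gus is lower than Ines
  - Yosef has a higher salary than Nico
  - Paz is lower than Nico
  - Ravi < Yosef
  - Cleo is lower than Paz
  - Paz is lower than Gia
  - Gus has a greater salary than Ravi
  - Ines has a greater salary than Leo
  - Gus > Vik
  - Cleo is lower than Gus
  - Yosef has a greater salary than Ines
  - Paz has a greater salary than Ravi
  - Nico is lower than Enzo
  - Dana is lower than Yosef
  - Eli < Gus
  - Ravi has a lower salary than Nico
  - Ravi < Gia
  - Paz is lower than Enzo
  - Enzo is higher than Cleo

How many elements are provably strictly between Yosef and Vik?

Chaining upward from Vik reaches: Gus, Ines.
Chaining downward from Yosef reaches: Eli, Ravi, Dana, Cleo, Paz, Leo, Gus, Nico, Ines.
Strictly between Vik and Yosef are those in both lists: Gus, Ines — 2 elements.

2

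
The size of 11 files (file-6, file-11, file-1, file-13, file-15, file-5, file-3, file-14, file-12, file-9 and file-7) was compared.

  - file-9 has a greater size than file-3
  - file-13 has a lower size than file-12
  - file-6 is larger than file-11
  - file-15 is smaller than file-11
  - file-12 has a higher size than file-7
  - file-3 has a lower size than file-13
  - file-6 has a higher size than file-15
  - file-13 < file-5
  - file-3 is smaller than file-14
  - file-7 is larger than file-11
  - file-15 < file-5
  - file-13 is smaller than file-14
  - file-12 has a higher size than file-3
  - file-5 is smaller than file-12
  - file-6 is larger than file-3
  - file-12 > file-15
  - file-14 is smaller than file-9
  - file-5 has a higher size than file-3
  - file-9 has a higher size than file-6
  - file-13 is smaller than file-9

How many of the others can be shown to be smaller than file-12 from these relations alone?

6

The elements the relations force below file-12 are file-15, file-3, file-11, file-13, file-7, file-5 — no chain reaches any other.
That is 6.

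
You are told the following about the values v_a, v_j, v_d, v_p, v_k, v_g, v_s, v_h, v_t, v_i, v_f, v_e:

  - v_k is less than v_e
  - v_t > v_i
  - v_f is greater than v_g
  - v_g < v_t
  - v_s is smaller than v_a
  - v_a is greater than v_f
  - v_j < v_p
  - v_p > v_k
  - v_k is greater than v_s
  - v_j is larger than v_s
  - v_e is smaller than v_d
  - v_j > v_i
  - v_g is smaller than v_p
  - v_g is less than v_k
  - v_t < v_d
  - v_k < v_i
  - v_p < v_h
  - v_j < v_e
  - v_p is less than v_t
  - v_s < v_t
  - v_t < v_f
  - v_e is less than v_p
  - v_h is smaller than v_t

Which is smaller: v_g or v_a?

Link the given pairs in sequence: v_g < v_k; v_k < v_i; v_i < v_j; v_j < v_e; v_e < v_p; v_p < v_h; v_h < v_t; v_t < v_f; v_f < v_a.
Together: v_g < v_k < v_i < v_j < v_e < v_p < v_h < v_t < v_f < v_a.
So v_g < v_a; v_g is the smaller of the two.

v_g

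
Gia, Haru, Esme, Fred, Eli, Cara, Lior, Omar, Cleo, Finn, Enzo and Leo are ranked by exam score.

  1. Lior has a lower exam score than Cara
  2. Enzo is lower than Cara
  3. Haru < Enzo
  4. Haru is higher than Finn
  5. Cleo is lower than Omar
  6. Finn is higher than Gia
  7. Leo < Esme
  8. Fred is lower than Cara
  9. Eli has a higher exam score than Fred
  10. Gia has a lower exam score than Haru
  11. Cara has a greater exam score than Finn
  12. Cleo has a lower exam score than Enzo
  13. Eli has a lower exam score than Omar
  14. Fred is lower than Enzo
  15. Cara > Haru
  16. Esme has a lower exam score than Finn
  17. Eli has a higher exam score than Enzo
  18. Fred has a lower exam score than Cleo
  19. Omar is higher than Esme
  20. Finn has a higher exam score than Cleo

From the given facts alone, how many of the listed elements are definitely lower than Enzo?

7

From Enzo the given relations immediately reach Fred, Cleo, Haru.
From those, Gia, Finn — 5 in total.
From those, Esme — 6 in total.
From those, Leo — 7 in total.
Nothing else is reachable below Enzo; 7 in all.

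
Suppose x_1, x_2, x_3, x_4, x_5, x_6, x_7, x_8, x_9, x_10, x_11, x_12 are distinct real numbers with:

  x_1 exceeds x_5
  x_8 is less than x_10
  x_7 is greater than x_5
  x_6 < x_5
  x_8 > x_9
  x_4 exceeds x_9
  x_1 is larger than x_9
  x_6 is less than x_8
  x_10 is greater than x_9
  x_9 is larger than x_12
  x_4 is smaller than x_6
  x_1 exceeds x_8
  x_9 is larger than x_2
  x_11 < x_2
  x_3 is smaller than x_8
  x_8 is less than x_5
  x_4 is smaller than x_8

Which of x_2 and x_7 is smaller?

x_2

x_2 < x_9 and x_9 < x_4 give x_2 < x_4.
Then x_4 < x_6 extends the chain to x_6.
Then x_6 < x_8 extends the chain to x_8.
With x_8 < x_5: x_2 < x_9 < x_4 < x_6 < x_8 < x_5.
With x_5 < x_7: x_2 < x_9 < x_4 < x_6 < x_8 < x_5 < x_7.
So x_2 < x_7; x_2 is the smaller of the two.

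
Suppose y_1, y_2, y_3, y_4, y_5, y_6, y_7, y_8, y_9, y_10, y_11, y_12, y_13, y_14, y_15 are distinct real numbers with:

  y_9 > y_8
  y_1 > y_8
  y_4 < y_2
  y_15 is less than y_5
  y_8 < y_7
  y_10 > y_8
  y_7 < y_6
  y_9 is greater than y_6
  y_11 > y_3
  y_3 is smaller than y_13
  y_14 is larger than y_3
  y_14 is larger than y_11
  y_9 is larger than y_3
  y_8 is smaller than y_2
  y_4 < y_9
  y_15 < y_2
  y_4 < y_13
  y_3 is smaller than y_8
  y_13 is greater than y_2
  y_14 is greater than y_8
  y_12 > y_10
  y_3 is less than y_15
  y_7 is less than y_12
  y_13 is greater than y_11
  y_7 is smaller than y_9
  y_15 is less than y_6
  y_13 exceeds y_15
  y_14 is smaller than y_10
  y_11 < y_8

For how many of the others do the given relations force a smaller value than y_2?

5

The elements the relations force below y_2 are y_3, y_11, y_15, y_8, y_4 — no chain reaches any other.
That is 5.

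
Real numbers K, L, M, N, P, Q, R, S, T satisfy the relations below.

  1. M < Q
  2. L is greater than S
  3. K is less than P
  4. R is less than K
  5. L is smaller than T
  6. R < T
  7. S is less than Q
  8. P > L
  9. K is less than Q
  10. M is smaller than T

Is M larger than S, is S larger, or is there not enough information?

Following every chain through M: above M we get T, Q.
S is not reached, and no chain runs the other way from S to M.
So the given relations leave the order of M and S undetermined.

undetermined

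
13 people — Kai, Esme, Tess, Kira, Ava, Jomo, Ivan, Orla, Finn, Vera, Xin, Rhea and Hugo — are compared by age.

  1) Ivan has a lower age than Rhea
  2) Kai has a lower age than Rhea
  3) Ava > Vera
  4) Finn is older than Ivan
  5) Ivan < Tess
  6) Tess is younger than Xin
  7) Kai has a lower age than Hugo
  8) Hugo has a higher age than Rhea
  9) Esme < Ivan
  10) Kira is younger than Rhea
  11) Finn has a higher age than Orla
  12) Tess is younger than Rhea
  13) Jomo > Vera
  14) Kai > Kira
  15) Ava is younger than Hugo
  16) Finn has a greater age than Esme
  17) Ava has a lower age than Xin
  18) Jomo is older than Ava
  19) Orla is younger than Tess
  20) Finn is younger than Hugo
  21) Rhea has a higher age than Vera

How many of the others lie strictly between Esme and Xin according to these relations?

The relations place Esme below Xin. An element lies strictly between them when it is forced above Esme and also forced below Xin.
Above Esme: {Ivan, Finn, Tess, Rhea, Hugo}. Below Xin: {Orla, Ivan, Vera, Tess, Ava}.
Intersection: {Ivan, Tess} — 2.

2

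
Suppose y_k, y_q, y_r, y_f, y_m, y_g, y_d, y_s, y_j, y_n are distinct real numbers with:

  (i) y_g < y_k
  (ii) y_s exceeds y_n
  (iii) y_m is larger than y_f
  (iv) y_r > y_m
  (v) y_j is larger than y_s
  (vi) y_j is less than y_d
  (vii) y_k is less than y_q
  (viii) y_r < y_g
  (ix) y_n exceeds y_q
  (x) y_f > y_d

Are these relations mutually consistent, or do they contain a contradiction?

Chaining the given relations yields y_d < y_f < y_m < y_r < y_g < y_k < y_q < y_n < y_s < y_j, so y_d < y_j. But one relation states y_j < y_d. These cannot both hold.

inconsistent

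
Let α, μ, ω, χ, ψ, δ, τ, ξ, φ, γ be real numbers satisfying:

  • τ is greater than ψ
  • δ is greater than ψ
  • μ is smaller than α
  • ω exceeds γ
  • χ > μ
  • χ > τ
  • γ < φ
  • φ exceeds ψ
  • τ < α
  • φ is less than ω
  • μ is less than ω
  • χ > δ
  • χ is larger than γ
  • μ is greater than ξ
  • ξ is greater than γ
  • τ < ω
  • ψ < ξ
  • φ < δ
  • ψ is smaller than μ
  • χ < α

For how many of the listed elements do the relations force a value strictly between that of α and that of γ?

5

The relations place γ below α. An element lies strictly between them when it is forced above γ and also forced below α.
Above γ: {φ, δ, ξ, μ, χ, ω}. Below α: {ψ, φ, δ, ξ, τ, μ, χ}.
Intersection: {φ, δ, ξ, μ, χ} — 5.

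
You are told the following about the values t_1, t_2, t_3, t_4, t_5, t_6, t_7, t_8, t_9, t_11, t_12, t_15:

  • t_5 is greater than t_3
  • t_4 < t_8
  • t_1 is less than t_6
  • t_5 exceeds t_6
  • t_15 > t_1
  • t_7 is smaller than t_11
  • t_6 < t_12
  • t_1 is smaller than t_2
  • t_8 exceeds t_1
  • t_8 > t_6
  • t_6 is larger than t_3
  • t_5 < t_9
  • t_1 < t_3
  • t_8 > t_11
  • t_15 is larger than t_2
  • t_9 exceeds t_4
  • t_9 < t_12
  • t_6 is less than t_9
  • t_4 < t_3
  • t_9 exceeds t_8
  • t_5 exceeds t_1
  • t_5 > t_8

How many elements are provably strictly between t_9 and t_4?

4

The relations place t_4 below t_9. An element lies strictly between them when it is forced above t_4 and also forced below t_9.
Above t_4: {t_3, t_6, t_8, t_5, t_12}. Below t_9: {t_1, t_7, t_11, t_3, t_6, t_8, t_5}.
Intersection: {t_3, t_6, t_8, t_5} — 4.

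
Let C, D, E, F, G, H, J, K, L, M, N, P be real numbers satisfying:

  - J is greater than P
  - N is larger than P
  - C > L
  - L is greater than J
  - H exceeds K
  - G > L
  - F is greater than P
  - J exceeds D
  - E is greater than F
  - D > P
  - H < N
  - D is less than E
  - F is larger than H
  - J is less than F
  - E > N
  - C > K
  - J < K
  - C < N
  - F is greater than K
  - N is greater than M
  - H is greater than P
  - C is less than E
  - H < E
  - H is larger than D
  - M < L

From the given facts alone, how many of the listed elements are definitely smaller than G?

From G the given relations immediately reach L.
From those, M, J — 3 in total.
From those, P, D — 5 in total.
Nothing else is reachable below G; 5 in all.

5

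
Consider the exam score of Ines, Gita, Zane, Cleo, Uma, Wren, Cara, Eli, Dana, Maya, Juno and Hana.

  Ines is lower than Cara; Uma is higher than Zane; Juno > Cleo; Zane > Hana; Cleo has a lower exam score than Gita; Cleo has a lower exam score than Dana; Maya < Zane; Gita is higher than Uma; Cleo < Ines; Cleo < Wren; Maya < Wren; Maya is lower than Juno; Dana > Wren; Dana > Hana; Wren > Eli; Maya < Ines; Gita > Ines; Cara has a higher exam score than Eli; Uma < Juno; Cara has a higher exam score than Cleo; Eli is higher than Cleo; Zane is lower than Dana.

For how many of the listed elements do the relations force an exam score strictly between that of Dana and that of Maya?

The relations place Maya below Dana. An element lies strictly between them when it is forced above Maya and also forced below Dana.
Above Maya: {Ines, Zane, Uma, Juno, Wren, Gita, Cara}. Below Dana: {Cleo, Eli, Hana, Zane, Wren}.
Intersection: {Zane, Wren} — 2.

2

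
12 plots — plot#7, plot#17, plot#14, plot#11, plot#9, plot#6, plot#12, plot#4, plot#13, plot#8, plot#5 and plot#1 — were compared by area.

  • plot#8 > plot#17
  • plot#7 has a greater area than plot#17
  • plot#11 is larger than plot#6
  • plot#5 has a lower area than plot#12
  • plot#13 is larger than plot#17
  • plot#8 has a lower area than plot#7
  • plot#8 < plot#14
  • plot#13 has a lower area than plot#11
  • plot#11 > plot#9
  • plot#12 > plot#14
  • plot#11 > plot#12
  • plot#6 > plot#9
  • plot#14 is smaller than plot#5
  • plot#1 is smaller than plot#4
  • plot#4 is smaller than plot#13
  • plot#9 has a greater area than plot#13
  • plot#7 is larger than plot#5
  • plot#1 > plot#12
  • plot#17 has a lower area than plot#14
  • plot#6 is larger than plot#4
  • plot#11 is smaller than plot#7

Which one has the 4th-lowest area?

Chaining the given pairs: plot#17 < plot#8 < plot#14 < plot#5 < plot#12 < plot#1 < plot#4 < plot#13 < plot#9 < plot#6 < plot#11 < plot#7.
Counting 4 from the smallest end gives plot#5.

plot#5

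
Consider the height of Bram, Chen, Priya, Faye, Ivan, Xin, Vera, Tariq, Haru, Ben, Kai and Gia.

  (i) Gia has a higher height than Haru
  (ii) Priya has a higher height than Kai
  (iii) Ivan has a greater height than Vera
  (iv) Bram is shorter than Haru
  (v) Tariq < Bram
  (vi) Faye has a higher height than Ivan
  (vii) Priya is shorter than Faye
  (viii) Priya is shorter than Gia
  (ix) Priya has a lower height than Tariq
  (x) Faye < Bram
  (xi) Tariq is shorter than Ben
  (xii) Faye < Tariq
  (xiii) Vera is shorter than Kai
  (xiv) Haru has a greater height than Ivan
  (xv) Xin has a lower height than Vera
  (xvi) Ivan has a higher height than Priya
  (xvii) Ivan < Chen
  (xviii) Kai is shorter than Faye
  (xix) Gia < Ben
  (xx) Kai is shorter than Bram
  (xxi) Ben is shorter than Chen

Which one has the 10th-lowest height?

Gia

The consecutive relations fix a unique order: Xin < Vera < Kai < Priya < Ivan < Faye < Tariq < Bram < Haru < Gia < Ben < Chen.
The 10th smallest is Gia.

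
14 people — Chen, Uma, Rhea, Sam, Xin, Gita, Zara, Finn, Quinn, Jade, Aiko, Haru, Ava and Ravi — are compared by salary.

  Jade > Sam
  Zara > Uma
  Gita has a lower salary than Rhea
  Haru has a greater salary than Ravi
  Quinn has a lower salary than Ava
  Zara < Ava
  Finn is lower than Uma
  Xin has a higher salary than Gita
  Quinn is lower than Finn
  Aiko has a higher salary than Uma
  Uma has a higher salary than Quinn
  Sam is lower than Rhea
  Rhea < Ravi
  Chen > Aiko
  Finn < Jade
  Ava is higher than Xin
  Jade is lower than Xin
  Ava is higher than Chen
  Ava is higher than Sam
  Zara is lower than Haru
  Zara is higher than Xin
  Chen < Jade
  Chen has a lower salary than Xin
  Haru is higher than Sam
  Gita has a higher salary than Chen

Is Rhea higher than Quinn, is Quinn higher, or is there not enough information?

Rhea

The relevant relations are Quinn < Finn; Finn < Uma; Uma < Aiko; Aiko < Chen; Chen < Gita; Gita < Rhea.
Chaining these gives Quinn < Finn < Uma < Aiko < Chen < Gita < Rhea.
So Rhea is higher.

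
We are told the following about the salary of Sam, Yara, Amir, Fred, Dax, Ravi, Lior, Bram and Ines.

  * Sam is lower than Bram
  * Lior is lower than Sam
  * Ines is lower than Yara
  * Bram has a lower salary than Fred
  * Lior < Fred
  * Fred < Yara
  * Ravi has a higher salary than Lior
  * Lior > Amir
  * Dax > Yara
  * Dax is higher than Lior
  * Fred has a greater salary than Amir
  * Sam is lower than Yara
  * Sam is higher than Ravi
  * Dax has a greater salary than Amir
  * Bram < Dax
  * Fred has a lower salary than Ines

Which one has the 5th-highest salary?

The consecutive relations fix a unique order: Amir < Lior < Ravi < Sam < Bram < Fred < Ines < Yara < Dax.
The 5th largest is Bram.

Bram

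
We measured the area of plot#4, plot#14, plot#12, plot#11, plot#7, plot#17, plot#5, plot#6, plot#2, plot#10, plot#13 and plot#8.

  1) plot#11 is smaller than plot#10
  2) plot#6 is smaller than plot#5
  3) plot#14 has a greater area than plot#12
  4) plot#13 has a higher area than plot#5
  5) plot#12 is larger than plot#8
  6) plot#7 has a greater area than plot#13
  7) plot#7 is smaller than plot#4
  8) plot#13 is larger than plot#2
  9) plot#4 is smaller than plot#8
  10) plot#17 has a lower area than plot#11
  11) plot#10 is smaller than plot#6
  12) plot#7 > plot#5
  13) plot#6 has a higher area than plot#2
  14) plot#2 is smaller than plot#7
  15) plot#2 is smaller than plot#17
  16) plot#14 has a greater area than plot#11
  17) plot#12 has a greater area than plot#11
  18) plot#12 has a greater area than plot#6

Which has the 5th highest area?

Chaining the given pairs: plot#2 < plot#17 < plot#11 < plot#10 < plot#6 < plot#5 < plot#13 < plot#7 < plot#4 < plot#8 < plot#12 < plot#14.
The 5th largest is plot#7.

plot#7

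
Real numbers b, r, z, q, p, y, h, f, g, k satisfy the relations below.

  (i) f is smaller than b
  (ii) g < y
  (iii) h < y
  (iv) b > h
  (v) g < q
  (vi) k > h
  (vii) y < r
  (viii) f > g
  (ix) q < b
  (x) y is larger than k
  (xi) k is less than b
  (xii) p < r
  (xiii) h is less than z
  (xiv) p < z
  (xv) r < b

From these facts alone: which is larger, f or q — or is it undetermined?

undetermined

Following every chain through f: above f we get b; below f we get g.
q is not reached, and no chain runs the other way from q to f.
So the given relations leave the order of f and q undetermined.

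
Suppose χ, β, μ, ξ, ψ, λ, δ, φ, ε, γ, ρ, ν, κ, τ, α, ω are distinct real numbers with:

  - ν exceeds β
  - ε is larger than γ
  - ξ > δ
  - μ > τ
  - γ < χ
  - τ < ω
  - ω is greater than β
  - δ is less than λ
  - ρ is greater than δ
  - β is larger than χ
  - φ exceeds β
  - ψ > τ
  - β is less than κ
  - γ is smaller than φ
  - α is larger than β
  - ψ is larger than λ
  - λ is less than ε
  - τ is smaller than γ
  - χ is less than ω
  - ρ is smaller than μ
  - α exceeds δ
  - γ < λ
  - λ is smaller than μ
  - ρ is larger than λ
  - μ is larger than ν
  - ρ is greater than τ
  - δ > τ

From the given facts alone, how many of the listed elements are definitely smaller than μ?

8

From μ the given relations immediately reach τ, λ, ν, ρ.
From those, γ, β, δ — 7 in total.
From those, χ — 8 in total.
No other element is forced below μ by the given relations, so the count is 8.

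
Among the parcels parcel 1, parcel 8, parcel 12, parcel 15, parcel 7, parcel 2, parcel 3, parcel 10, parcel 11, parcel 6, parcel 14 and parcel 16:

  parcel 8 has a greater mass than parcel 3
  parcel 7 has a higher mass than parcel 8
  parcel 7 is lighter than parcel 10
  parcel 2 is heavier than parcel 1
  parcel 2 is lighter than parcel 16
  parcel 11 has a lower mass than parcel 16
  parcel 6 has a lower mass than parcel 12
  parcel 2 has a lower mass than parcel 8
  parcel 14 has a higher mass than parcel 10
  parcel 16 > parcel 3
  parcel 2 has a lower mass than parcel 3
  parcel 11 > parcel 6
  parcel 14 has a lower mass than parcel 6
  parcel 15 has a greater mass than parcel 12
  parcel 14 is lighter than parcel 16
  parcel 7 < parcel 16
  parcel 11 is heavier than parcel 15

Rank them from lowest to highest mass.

The consecutive links are each given: parcel 1 < parcel 2; parcel 2 < parcel 3; parcel 3 < parcel 8; parcel 8 < parcel 7; parcel 7 < parcel 10; parcel 10 < parcel 14; parcel 14 < parcel 6; parcel 6 < parcel 12; parcel 12 < parcel 15; parcel 15 < parcel 11; parcel 11 < parcel 16.

parcel 1 < parcel 2 < parcel 3 < parcel 8 < parcel 7 < parcel 10 < parcel 14 < parcel 6 < parcel 12 < parcel 15 < parcel 11 < parcel 16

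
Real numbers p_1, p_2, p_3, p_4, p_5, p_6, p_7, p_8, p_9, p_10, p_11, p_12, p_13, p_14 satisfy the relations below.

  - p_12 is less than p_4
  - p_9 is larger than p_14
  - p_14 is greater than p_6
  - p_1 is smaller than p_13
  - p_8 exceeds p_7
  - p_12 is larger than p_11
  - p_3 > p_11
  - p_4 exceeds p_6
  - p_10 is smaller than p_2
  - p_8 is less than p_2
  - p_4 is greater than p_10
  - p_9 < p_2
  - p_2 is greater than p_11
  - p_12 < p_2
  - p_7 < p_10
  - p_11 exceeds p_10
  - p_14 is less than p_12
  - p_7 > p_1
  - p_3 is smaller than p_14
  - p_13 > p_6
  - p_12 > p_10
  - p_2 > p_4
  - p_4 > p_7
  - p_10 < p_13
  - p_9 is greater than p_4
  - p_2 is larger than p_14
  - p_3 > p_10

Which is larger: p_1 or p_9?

p_9

p_1 < p_7 and p_7 < p_10 give p_1 < p_10.
With p_10 < p_11: p_1 < p_7 < p_10 < p_11.
Then p_11 < p_3 extends the chain to p_3.
With p_3 < p_14: p_1 < p_7 < p_10 < p_11 < p_3 < p_14.
With p_14 < p_12: p_1 < p_7 < p_10 < p_11 < p_3 < p_14 < p_12.
Then p_12 < p_4 extends the chain to p_4.
With p_4 < p_9: p_1 < p_7 < p_10 < p_11 < p_3 < p_14 < p_12 < p_4 < p_9.
So p_1 < p_9; p_9 is the larger of the two.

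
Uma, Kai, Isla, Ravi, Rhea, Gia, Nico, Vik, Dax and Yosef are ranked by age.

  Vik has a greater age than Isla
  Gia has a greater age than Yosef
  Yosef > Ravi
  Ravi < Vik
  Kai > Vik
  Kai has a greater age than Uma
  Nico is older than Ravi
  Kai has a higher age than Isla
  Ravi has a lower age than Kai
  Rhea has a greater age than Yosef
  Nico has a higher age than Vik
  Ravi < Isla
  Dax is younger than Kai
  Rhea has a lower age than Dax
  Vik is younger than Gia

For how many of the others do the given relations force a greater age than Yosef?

4

Directly above Yosef: Rhea, Gia.
One step further: Dax (3 so far).
One step further: Kai (4 so far).
Nothing else is reachable above Yosef; 4 in all.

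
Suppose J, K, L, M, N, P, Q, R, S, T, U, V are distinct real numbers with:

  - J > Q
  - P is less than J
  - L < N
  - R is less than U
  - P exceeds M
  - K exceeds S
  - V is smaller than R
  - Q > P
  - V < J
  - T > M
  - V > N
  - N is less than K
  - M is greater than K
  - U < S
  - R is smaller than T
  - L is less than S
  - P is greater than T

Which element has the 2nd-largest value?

Q

The consecutive relations fix a unique order: L < N < V < R < U < S < K < M < T < P < Q < J.
Counting 2 from the largest end gives Q.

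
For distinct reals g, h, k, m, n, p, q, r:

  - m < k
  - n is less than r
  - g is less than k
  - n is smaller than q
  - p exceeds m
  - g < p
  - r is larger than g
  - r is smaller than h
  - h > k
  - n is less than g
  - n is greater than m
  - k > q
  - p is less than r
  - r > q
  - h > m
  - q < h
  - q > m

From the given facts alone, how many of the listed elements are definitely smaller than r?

From r the given relations immediately reach n, g, p, q.
From those, m — 5 in total.
No other element is forced below r by the given relations, so the count is 5.

5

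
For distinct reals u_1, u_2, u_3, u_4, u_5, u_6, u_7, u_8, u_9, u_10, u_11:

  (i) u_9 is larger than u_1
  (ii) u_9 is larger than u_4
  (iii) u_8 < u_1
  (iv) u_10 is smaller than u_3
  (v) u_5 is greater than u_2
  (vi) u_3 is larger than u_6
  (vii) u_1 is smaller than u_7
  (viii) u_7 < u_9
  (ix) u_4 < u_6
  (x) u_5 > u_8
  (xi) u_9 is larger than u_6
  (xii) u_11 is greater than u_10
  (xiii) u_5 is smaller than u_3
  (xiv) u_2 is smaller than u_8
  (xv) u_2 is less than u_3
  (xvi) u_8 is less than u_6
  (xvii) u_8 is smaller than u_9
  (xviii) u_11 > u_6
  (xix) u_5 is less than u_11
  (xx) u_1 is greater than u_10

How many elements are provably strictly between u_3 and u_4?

Chaining upward from u_4 reaches: u_6, u_9, u_11.
Chaining downward from u_3 reaches: u_10, u_2, u_8, u_5, u_6.
Strictly between u_4 and u_3 are those in both lists: u_6 — 1 element.

1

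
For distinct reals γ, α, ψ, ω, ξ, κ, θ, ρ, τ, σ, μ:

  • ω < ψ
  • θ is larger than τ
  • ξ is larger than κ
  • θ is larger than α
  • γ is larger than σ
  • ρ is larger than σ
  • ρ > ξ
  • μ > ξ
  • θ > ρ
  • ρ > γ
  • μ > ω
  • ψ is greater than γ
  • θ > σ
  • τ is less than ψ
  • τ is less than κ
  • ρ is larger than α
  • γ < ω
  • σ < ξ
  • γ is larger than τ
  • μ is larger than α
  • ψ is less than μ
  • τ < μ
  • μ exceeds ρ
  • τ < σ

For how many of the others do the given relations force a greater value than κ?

4

Directly above κ: ξ.
One step further: ρ, μ (3 so far).
One step further: θ (4 so far).
No other element is forced above κ by the given relations, so the count is 4.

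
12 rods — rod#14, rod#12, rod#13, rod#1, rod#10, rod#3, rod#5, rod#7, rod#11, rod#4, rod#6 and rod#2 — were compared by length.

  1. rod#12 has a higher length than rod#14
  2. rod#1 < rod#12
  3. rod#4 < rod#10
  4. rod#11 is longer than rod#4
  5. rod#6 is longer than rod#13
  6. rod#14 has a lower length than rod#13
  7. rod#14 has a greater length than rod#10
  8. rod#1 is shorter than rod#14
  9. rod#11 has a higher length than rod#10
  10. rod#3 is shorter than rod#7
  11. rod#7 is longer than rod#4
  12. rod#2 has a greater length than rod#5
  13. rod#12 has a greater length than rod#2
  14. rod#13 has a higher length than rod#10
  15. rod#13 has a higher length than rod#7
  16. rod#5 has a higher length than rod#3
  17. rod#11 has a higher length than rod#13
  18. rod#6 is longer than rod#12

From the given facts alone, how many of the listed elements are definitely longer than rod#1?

Directly above rod#1: rod#14, rod#12.
One step further: rod#13, rod#6 (4 so far).
One step further: rod#11 (5 so far).
Nothing else is reachable above rod#1; 5 in all.

5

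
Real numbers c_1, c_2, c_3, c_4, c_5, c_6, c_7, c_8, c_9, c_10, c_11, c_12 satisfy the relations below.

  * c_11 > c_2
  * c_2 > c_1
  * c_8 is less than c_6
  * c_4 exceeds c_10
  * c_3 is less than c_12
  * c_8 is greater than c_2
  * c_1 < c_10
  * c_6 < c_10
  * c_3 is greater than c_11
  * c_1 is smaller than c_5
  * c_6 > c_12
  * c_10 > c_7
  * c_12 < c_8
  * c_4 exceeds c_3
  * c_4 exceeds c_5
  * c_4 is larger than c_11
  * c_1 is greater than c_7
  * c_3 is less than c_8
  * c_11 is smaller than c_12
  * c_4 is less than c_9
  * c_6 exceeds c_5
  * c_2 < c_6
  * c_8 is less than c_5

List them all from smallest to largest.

Each adjacent pair is fixed by a given relation: c_7 < c_1; c_1 < c_2; c_2 < c_11; c_11 < c_3; c_3 < c_12; c_12 < c_8; c_8 < c_5; c_5 < c_6; c_6 < c_10; c_10 < c_4; c_4 < c_9. Chaining them end to end gives the full order.

c_7 < c_1 < c_2 < c_11 < c_3 < c_12 < c_8 < c_5 < c_6 < c_10 < c_4 < c_9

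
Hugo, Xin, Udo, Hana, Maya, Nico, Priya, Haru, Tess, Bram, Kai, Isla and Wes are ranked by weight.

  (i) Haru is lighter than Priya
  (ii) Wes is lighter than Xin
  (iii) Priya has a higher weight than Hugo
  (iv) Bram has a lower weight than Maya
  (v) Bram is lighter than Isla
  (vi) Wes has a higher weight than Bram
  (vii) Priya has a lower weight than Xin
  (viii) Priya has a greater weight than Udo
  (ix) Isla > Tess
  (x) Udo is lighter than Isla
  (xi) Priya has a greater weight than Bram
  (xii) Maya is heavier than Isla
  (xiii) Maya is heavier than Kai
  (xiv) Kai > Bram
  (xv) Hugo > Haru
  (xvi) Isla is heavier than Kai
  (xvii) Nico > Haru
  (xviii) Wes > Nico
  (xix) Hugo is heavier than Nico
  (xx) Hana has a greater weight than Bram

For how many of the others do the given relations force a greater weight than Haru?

5

From Haru the given relations immediately reach Nico, Hugo, Priya.
From those, Wes, Xin — 5 in total.
Nothing else is reachable above Haru; 5 in all.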